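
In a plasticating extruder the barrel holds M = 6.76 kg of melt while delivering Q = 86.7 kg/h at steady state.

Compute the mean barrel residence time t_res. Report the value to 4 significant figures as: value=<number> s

value=280.7 s

Convert throughput: Q = 86.7 kg/h = 86.7/3600 = 0.0240833 kg/s
t_res = M / Q_s = 6.76 / 0.0240833 = 280.692 s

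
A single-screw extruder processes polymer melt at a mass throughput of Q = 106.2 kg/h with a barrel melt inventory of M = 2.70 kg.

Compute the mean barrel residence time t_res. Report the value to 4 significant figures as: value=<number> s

Q_s = Q / 3600 = 106.2 / 3600 = 0.0295 kg/s
t_res = M / Q_s = 2.70 ÷ 0.0295 = 91.5254 s

value=91.53 s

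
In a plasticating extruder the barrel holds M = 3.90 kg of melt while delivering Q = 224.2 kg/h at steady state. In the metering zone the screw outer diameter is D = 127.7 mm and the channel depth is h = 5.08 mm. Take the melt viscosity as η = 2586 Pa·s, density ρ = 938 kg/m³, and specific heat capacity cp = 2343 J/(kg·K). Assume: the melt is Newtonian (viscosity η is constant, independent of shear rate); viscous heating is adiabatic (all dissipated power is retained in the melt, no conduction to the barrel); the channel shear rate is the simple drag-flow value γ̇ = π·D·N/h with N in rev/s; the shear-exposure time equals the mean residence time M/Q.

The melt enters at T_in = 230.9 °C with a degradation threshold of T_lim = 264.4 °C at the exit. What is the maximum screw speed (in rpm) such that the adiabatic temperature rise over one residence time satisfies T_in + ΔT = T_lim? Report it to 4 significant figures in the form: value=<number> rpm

Convert throughput: Q = 224.2 kg/h = 224.2/3600 = 0.0622778 kg/s
Mean residence time: t_res = M/Q_s = 3.90 kg / 0.0622778 kg/s = 62.6227 s
D = 127.7 mm = 0.1277 m;  h = 5.08 mm = 0.00508 m
Allowable rise: ΔT_a = T_lim − T_in = 264.4 − 230.9 = 33.5 K
Invert ΔT = ηγ̇²t_res/(ρcp) for γ̇: γ̇_max² = ΔT_a ρ cp / (η t_res) = 33.5·938·2343 / (2586·62.6227) = 454.632 s⁻²
γ̇_max = sqrt(454.632) = 21.3221 s⁻¹
N_max = γ̇_max h / (πD) = 21.3221·0.00508/(π·0.1277) = 0.269993 rev/s → ×60 = 16.1996 rpm

value=16.20 rpm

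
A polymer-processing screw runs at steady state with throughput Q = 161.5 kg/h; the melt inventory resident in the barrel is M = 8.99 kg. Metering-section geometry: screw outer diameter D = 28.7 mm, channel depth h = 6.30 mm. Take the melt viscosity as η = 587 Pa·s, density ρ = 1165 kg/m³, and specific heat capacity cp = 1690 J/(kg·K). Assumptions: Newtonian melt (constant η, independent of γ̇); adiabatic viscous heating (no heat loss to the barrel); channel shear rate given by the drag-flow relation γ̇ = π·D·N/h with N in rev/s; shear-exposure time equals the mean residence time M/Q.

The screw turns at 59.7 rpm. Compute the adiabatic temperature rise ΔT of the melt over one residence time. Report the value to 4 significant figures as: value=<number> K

value=12.12 K

Throughput in SI: Q_s = 161.5 kg/h ÷ 3600 s/h = 0.0448611 kg/s
Mean residence time: t_res = M/Q_s = 8.99 kg / 0.0448611 kg/s = 200.396 s
D = 28.7 mm = 0.0287 m;  h = 6.30 mm = 0.0063 m;  N = 59.7 rpm / 60 = 0.995 rev/s
γ̇ = π·D·N / h = π · 0.0287 · 0.995 / 0.0063 = 14.2401 s⁻¹
Adiabatic rise: ΔT = η γ̇² t_res / (ρ cp) = 587·(14.2401)²·200.396 / (1165·1690) = 12.1156 K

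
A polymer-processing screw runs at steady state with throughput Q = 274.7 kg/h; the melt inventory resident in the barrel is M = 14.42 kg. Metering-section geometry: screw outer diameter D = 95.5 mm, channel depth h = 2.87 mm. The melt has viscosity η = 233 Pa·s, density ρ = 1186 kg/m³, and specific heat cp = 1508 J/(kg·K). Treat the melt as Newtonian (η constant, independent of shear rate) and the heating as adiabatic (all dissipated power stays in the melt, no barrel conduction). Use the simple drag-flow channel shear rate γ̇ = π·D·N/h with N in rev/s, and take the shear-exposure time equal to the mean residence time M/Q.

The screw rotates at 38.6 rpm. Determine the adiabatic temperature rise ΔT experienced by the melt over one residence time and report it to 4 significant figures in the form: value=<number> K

Throughput in SI: Q_s = 274.7 kg/h ÷ 3600 s/h = 0.0763056 kg/s
Mean residence time: t_res = M/Q_s = 14.42 kg / 0.0763056 kg/s = 188.977 s
Geometry in metres: D = 95.5 mm → 0.0955 m, h = 2.87 mm → 0.00287 m; screw speed N = 38.6 rpm = 0.643333 rev/s
Shear rate: γ̇ = πDN/h = π·0.0955·0.643333/0.00287 = 67.2523 s⁻¹
ΔT = η·γ̇²·t_res/(ρ·cp) = [233 × 67.2523² × 188.977] / [1186 × 1508] = 111.351 K

value=111.4 K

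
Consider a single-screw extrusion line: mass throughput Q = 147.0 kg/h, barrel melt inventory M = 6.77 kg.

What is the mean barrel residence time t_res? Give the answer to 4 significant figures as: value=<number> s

value=165.8 s

Q_s = Q / 3600 = 147.0 / 3600 = 0.0408333 kg/s
t_res = M / Q_s = 6.77 / 0.0408333 = 165.796 s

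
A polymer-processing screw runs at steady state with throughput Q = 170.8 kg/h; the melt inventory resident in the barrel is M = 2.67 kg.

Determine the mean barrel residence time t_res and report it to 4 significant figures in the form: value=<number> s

Q_s = Q / 3600 = 170.8 / 3600 = 0.0474444 kg/s
t_res = M / Q_s = 2.67 ÷ 0.0474444 = 56.2763 s

value=56.28 s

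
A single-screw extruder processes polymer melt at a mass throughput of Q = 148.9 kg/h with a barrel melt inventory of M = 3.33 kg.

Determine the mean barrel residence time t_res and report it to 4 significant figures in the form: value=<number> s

value=80.51 s

Throughput in SI: Q_s = 148.9 kg/h ÷ 3600 s/h = 0.0413611 kg/s
t_res = M / Q_s = 3.33 ÷ 0.0413611 = 80.5104 s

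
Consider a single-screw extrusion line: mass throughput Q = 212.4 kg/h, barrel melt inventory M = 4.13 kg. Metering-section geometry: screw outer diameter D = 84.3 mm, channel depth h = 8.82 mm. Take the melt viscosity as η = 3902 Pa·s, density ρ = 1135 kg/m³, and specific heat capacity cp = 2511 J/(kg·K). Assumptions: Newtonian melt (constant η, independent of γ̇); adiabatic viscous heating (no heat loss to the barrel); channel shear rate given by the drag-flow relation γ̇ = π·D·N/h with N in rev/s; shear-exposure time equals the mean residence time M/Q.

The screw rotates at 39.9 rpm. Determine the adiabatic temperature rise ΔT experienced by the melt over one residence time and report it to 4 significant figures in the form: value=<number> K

value=38.21 K

Convert throughput: Q = 212.4 kg/h = 212.4/3600 = 0.059 kg/s
Mean residence time: t_res = M/Q_s = 4.13 kg / 0.059 kg/s = 70 s
Geometry in metres: D = 84.3 mm → 0.0843 m, h = 8.82 mm → 0.00882 m; screw speed N = 39.9 rpm = 0.665 rev/s
γ̇ = π·D·N / h = π · 0.0843 · 0.665 / 0.00882 = 19.9678 s⁻¹
ΔT = η·γ̇²·t_res/(ρ·cp) = [3902 × 19.9678² × 70] / [1135 × 2511] = 38.2123 K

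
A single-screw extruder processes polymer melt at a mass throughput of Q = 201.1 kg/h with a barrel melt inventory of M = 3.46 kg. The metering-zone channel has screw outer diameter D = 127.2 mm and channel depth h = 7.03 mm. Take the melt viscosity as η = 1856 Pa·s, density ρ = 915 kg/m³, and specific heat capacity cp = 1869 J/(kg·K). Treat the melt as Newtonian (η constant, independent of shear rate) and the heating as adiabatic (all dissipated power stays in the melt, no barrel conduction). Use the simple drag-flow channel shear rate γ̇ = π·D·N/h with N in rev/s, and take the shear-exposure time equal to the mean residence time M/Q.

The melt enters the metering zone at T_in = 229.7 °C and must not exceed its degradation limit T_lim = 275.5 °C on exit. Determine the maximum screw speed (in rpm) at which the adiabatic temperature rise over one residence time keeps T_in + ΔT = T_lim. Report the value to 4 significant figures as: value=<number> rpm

Q_s = Q / 3600 = 201.1 / 3600 = 0.0558611 kg/s
t_res = M / Q_s = 3.46 ÷ 0.0558611 = 61.9393 s
Geometry in SI: D = 127.2 mm → 0.1272 m, h = 7.03 mm → 0.00703 m
Allowable rise: ΔT_a = T_lim − T_in = 275.5 − 229.7 = 45.8 K
γ̇_max² = ΔT_a·ρ·cp / (η·t_res) = [45.8 × 915 × 1869] / [1856 × 61.9393] = 681.32 s⁻²
γ̇_max = √681.32 = 26.1021 s⁻¹
N_max = γ̇_max·h / (π·D) = 26.1021 · 0.00703 / (π · 0.1272) = 0.459192 rev/s = 27.5515 rpm

value=27.55 rpm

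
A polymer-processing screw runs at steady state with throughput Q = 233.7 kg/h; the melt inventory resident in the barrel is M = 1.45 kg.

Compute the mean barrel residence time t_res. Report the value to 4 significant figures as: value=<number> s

Q_s = Q / 3600 = 233.7 / 3600 = 0.0649167 kg/s
t_res = M / Q_s = 1.45 ÷ 0.0649167 = 22.3363 s

value=22.34 s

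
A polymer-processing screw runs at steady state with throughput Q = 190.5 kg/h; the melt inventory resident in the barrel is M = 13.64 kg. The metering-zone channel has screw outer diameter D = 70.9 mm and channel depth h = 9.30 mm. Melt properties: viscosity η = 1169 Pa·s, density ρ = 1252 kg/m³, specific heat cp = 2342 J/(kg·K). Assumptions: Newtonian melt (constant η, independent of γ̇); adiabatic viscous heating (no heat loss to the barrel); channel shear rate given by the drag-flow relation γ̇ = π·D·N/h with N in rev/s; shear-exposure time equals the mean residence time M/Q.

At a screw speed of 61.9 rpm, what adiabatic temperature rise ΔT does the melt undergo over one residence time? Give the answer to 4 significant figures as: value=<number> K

Convert throughput: Q = 190.5 kg/h = 190.5/3600 = 0.0529167 kg/s
t_res = M / Q_s = 13.64 / 0.0529167 = 257.764 s
D = 70.9 mm = 0.0709 m;  h = 9.30 mm = 0.0093 m;  N = 61.9 rpm / 60 = 1.03167 rev/s
γ̇ = π D N / h = (π)(0.0709)(1.03167) / 0.0093 = 24.7089 s⁻¹
ΔT = η·γ̇²·t_res/(ρ·cp) = [1169 × 24.7089² × 257.764] / [1252 × 2342] = 62.7408 K

value=62.74 K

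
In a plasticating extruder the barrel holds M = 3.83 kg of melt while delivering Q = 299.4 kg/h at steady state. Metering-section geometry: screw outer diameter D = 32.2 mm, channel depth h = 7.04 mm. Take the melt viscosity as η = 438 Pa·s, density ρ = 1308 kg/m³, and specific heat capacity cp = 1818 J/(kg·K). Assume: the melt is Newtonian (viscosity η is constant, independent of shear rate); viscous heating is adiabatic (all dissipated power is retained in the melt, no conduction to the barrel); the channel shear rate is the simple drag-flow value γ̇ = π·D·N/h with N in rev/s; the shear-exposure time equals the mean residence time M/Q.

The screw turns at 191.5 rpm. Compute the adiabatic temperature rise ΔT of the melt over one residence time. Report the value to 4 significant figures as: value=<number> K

value=17.84 K

Q_s = Q / 3600 = 299.4 / 3600 = 0.0831667 kg/s
Mean residence time: t_res = M/Q_s = 3.83 kg / 0.0831667 kg/s = 46.0521 s
Convert to SI: D = 0.0322 m, h = 0.00704 m, N = 191.5/60 = 3.19167 rev/s
γ̇ = π D N / h = (π)(0.0322)(3.19167) / 0.00704 = 45.8617 s⁻¹
Adiabatic rise: ΔT = η γ̇² t_res / (ρ cp) = 438·(45.8617)²·46.0521 / (1308·1818) = 17.8412 K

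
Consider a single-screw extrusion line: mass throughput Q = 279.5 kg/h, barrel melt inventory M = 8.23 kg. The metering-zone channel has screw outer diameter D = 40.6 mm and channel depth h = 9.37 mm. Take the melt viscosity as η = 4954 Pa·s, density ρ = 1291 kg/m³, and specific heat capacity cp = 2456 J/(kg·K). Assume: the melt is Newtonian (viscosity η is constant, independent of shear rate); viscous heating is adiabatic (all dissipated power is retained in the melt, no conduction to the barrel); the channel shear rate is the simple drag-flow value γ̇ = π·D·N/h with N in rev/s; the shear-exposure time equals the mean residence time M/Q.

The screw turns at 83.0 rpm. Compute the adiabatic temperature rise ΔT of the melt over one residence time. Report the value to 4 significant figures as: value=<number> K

value=58.73 K

Throughput in SI: Q_s = 279.5 kg/h ÷ 3600 s/h = 0.0776389 kg/s
Mean residence time: t_res = M/Q_s = 8.23 kg / 0.0776389 kg/s = 106.004 s
Convert to SI: D = 0.0406 m, h = 0.00937 m, N = 83.0/60 = 1.38333 rev/s
γ̇ = π D N / h = (π)(0.0406)(1.38333) / 0.00937 = 18.8306 s⁻¹
Adiabatic rise: ΔT = η γ̇² t_res / (ρ cp) = 4954·(18.8306)²·106.004 / (1291·2456) = 58.7284 K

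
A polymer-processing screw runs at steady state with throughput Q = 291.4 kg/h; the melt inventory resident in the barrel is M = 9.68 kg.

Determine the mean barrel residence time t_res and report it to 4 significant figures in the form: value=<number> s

Q_s = Q / 3600 = 291.4 / 3600 = 0.0809444 kg/s
Mean residence time: t_res = M/Q_s = 9.68 kg / 0.0809444 kg/s = 119.588 s

value=119.6 s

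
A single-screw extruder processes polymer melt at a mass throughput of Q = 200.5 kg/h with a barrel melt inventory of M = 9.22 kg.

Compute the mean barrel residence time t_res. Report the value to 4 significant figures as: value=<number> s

Convert throughput: Q = 200.5 kg/h = 200.5/3600 = 0.0556944 kg/s
Mean residence time: t_res = M/Q_s = 9.22 kg / 0.0556944 kg/s = 165.546 s

value=165.5 s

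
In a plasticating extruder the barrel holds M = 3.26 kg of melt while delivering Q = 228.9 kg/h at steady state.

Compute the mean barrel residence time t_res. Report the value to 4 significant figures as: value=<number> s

Q_s = Q / 3600 = 228.9 / 3600 = 0.0635833 kg/s
Mean residence time: t_res = M/Q_s = 3.26 kg / 0.0635833 kg/s = 51.2713 s

value=51.27 s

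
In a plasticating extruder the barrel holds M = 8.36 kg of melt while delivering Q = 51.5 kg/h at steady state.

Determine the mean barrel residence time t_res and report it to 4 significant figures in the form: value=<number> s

Q_s = Q / 3600 = 51.5 / 3600 = 0.0143056 kg/s
t_res = M / Q_s = 8.36 ÷ 0.0143056 = 584.388 s

value=584.4 s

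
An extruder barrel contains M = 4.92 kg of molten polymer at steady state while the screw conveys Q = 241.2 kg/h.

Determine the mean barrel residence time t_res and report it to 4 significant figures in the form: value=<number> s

Convert throughput: Q = 241.2 kg/h = 241.2/3600 = 0.067 kg/s
t_res = M / Q_s = 4.92 ÷ 0.067 = 73.4328 s

value=73.43 s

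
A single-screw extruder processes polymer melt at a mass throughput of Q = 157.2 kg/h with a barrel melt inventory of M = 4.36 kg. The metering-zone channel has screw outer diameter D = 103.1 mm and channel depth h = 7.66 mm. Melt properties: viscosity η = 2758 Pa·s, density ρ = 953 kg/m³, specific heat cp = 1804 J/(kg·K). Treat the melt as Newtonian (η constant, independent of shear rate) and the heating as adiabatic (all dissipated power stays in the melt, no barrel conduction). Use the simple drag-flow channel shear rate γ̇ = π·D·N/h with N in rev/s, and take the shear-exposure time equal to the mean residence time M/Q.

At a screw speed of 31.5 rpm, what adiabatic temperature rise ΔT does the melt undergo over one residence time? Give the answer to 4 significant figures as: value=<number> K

Q_s = Q / 3600 = 157.2 / 3600 = 0.0436667 kg/s
Mean residence time: t_res = M/Q_s = 4.36 kg / 0.0436667 kg/s = 99.8473 s
D = 103.1 mm = 0.1031 m;  h = 7.66 mm = 0.00766 m;  N = 31.5 rpm / 60 = 0.525 rev/s
γ̇ = π D N / h = (π)(0.1031)(0.525) / 0.00766 = 22.1993 s⁻¹
ΔT = η·γ̇²·t_res/(ρ·cp) = [2758 × 22.1993² × 99.8473] / [953 × 1804] = 78.9368 K

value=78.94 K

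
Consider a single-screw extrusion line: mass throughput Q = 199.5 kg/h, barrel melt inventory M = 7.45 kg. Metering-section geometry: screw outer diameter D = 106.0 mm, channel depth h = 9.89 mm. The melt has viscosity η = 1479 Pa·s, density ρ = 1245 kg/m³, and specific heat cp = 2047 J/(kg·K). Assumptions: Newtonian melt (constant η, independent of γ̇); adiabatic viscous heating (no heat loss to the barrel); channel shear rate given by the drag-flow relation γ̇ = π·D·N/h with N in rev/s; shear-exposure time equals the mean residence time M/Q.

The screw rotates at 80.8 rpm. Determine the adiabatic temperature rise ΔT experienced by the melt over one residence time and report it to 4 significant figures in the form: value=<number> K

Throughput in SI: Q_s = 199.5 kg/h ÷ 3600 s/h = 0.0554167 kg/s
t_res = M / Q_s = 7.45 ÷ 0.0554167 = 134.436 s
Convert to SI: D = 0.106 m, h = 0.00989 m, N = 80.8/60 = 1.34667 rev/s
γ̇ = π·D·N / h = π · 0.106 · 1.34667 / 0.00989 = 45.344 s⁻¹
Adiabatic rise: ΔT = η γ̇² t_res / (ρ cp) = 1479·(45.344)²·134.436 / (1245·2047) = 160.412 K

value=160.4 K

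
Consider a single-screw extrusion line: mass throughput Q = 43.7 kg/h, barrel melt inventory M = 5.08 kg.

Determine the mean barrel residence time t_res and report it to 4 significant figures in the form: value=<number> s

value=418.5 s

Q_s = Q / 3600 = 43.7 / 3600 = 0.0121389 kg/s
t_res = M / Q_s = 5.08 ÷ 0.0121389 = 418.49 s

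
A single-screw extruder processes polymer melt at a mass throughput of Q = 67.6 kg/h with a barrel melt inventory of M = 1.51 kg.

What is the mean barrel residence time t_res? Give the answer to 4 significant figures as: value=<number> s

value=80.41 s

Throughput in SI: Q_s = 67.6 kg/h ÷ 3600 s/h = 0.0187778 kg/s
t_res = M / Q_s = 1.51 ÷ 0.0187778 = 80.4142 s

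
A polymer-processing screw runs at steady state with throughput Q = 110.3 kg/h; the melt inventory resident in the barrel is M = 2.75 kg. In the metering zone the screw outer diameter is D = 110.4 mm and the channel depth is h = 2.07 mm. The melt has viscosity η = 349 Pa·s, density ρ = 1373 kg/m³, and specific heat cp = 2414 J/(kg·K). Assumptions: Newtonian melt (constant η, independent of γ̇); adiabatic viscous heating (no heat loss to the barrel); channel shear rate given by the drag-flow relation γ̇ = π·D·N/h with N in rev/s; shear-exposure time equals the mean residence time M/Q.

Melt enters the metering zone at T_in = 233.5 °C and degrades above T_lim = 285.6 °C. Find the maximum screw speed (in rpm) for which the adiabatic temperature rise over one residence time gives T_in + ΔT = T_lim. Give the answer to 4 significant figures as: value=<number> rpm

Throughput in SI: Q_s = 110.3 kg/h ÷ 3600 s/h = 0.0306389 kg/s
Mean residence time: t_res = M/Q_s = 2.75 kg / 0.0306389 kg/s = 89.7552 s
D = 110.4 mm = 0.1104 m;  h = 2.07 mm = 0.00207 m
Allowable rise: ΔT_a = T_lim − T_in = 285.6 − 233.5 = 52.1 K
γ̇_max² = ΔT_a·ρ·cp / (η·t_res) = [52.1 × 1373 × 2414] / [349 × 89.7552] = 5512.65 s⁻²
γ̇_max = sqrt(5512.65) = 74.2472 s⁻¹
N_max = γ̇_max·h / (π·D) = 74.2472 · 0.00207 / (π · 0.1104) = 0.44313 rev/s = 26.5878 rpm

value=26.59 rpm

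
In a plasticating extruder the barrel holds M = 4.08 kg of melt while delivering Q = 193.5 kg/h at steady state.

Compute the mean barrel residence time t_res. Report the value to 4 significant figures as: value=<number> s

Convert throughput: Q = 193.5 kg/h = 193.5/3600 = 0.05375 kg/s
t_res = M / Q_s = 4.08 ÷ 0.05375 = 75.907 s

value=75.91 s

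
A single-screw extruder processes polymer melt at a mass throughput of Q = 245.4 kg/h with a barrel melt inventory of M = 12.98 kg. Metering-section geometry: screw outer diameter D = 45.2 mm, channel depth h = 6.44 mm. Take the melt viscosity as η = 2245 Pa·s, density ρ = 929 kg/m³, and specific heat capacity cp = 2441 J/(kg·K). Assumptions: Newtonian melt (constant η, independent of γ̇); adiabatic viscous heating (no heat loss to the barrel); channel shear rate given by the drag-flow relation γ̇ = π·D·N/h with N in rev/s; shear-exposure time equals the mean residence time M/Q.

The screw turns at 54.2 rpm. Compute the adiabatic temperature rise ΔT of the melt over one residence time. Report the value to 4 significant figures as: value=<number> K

Convert throughput: Q = 245.4 kg/h = 245.4/3600 = 0.0681667 kg/s
t_res = M / Q_s = 12.98 / 0.0681667 = 190.416 s
Convert to SI: D = 0.0452 m, h = 0.00644 m, N = 54.2/60 = 0.903333 rev/s
γ̇ = π·D·N / h = π · 0.0452 · 0.903333 / 0.00644 = 19.9182 s⁻¹
Adiabatic rise: ΔT = η γ̇² t_res / (ρ cp) = 2245·(19.9182)²·190.416 / (929·2441) = 74.7888 K

value=74.79 K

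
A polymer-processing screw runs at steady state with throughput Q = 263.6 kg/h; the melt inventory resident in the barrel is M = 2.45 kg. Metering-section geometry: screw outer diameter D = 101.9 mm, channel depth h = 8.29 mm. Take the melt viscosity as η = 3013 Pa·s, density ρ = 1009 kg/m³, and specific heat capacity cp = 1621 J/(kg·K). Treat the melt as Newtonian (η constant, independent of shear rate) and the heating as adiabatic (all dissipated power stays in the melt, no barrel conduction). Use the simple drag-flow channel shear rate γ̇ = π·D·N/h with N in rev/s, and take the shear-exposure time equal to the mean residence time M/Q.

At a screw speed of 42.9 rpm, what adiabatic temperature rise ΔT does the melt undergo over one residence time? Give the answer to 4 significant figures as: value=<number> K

value=46.99 K

Convert throughput: Q = 263.6 kg/h = 263.6/3600 = 0.0732222 kg/s
t_res = M / Q_s = 2.45 ÷ 0.0732222 = 33.4598 s
Convert to SI: D = 0.1019 m, h = 0.00829 m, N = 42.9/60 = 0.715 rev/s
γ̇ = π D N / h = (π)(0.1019)(0.715) / 0.00829 = 27.6106 s⁻¹
ΔT = η·γ̇²·t_res/(ρ·cp) = [3013 × 27.6106² × 33.4598] / [1009 × 1621] = 46.9893 K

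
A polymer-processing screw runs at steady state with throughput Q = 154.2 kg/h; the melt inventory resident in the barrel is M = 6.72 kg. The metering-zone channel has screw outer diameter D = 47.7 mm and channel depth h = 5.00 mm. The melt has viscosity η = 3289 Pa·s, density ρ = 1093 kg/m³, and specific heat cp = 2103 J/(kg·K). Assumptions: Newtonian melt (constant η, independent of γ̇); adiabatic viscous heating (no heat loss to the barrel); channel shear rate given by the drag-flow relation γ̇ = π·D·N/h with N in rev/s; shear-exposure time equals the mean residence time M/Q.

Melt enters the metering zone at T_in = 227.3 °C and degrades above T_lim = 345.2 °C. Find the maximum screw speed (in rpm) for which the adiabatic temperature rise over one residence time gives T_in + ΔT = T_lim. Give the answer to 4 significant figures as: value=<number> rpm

Q_s = Q / 3600 = 154.2 / 3600 = 0.0428333 kg/s
t_res = M / Q_s = 6.72 ÷ 0.0428333 = 156.887 s
Geometry in SI: D = 47.7 mm → 0.0477 m, h = 5.00 mm → 0.005 m
Allowable rise: ΔT_a = T_lim − T_in = 345.2 − 227.3 = 117.9 K
γ̇_max² = ΔT_a·ρ·cp / (η·t_res) = [117.9 × 1093 × 2103] / [3289 × 156.887] = 525.197 s⁻²
γ̇_max = √525.197 = 22.9172 s⁻¹
N_max = γ̇_max·h / (π·D) = 22.9172 · 0.005 / (π · 0.0477) = 0.76465 rev/s = 45.879 rpm

value=45.88 rpm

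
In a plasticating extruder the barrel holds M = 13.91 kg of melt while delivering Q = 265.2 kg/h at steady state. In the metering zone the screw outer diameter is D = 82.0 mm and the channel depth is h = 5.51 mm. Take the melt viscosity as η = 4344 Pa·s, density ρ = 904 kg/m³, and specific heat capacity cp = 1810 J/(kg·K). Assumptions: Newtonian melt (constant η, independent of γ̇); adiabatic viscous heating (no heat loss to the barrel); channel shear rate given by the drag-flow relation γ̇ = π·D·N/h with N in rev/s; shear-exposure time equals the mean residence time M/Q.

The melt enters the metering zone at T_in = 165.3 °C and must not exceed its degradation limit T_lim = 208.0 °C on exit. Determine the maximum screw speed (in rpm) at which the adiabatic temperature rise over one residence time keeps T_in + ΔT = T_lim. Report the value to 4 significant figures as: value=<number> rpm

value=11.84 rpm

Q_s = Q / 3600 = 265.2 / 3600 = 0.0736667 kg/s
t_res = M / Q_s = 13.91 / 0.0736667 = 188.824 s
Geometry in SI: D = 82.0 mm → 0.082 m, h = 5.51 mm → 0.00551 m
ΔT_a = T_lim − T_in = 208.0 − 165.3 = 42.7 K
γ̇_max² = ΔT_a·ρ·cp / (η·t_res) = [42.7 × 904 × 1810] / [4344 × 188.824] = 85.1783 s⁻²
Take the square root: γ̇_max = √(85.1783) = 9.22921 s⁻¹
N_max = γ̇_max·h / (π·D) = 9.22921 · 0.00551 / (π · 0.082) = 0.197402 rev/s = 11.8441 rpm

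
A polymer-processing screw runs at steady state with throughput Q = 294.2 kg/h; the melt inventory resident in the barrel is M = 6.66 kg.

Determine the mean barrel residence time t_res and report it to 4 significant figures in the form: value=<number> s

value=81.50 s

Throughput in SI: Q_s = 294.2 kg/h ÷ 3600 s/h = 0.0817222 kg/s
Mean residence time: t_res = M/Q_s = 6.66 kg / 0.0817222 kg/s = 81.4956 s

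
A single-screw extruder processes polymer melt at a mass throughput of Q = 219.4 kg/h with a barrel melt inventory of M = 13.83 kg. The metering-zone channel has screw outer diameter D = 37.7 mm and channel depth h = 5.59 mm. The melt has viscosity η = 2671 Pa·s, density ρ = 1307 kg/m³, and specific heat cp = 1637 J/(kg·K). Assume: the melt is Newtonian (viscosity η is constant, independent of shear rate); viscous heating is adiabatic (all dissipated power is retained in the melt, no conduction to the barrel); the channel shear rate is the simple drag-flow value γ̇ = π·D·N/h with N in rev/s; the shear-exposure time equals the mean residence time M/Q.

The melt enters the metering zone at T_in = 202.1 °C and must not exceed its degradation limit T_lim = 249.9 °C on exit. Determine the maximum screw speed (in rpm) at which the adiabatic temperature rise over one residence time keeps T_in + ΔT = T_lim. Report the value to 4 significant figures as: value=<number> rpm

Convert throughput: Q = 219.4 kg/h = 219.4/3600 = 0.0609444 kg/s
t_res = M / Q_s = 13.83 / 0.0609444 = 226.928 s
D = 37.7 mm = 0.0377 m;  h = 5.59 mm = 0.00559 m
Allowable rise: ΔT_a = T_lim − T_in = 249.9 − 202.1 = 47.8 K
γ̇_max² = ΔT_a·ρ·cp / (η·t_res) = [47.8 × 1307 × 1637] / [2671 × 226.928] = 168.729 s⁻²
Take the square root: γ̇_max = √(168.729) = 12.9896 s⁻¹
Solve γ̇ = πDN/h for N: N_max = γ̇_max·h/(π·D) = 12.9896 × 0.00559 / (π × 0.0377) = 0.613078 rev/s = 36.7847 rpm

value=36.78 rpm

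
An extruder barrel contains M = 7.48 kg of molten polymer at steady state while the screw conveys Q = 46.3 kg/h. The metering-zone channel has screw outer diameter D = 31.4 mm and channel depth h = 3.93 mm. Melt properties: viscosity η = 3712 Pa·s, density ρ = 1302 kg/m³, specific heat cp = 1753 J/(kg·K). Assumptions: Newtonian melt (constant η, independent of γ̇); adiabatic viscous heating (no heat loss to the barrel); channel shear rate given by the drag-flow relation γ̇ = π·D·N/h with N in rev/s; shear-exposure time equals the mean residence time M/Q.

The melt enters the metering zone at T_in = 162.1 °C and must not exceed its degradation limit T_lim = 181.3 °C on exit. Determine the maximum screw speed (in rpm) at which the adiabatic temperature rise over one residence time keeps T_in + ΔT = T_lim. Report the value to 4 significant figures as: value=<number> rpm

Convert throughput: Q = 46.3 kg/h = 46.3/3600 = 0.0128611 kg/s
t_res = M / Q_s = 7.48 ÷ 0.0128611 = 581.598 s
Geometry in SI: D = 31.4 mm → 0.0314 m, h = 3.93 mm → 0.00393 m
ΔT_a = T_lim − T_in = 181.3 °C − 162.1 °C = 19.2 K
γ̇_max² = ΔT_a·ρ·cp / (η·t_res) = [19.2 × 1302 × 1753] / [3712 × 581.598] = 20.2985 s⁻²
Take the square root: γ̇_max = √(20.2985) = 4.50538 s⁻¹
Solve γ̇ = πDN/h for N: N_max = γ̇_max·h/(π·D) = 4.50538 × 0.00393 / (π × 0.0314) = 0.179492 rev/s = 10.7695 rpm

value=10.77 rpm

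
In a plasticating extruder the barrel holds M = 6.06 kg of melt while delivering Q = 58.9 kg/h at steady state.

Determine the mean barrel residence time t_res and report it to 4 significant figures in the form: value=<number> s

value=370.4 s

Throughput in SI: Q_s = 58.9 kg/h ÷ 3600 s/h = 0.0163611 kg/s
t_res = M / Q_s = 6.06 ÷ 0.0163611 = 370.39 s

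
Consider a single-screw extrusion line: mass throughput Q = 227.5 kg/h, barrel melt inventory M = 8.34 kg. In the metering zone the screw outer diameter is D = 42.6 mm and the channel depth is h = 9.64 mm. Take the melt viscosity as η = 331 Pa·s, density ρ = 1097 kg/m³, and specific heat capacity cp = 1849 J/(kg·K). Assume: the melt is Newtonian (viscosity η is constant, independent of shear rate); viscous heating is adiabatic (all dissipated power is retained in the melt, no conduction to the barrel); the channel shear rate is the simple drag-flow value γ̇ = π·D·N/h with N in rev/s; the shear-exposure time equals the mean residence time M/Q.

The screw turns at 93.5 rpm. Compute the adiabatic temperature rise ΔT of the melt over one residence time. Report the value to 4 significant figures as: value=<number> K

value=10.08 K

Throughput in SI: Q_s = 227.5 kg/h ÷ 3600 s/h = 0.0631944 kg/s
t_res = M / Q_s = 8.34 ÷ 0.0631944 = 131.974 s
Geometry in metres: D = 42.6 mm → 0.0426 m, h = 9.64 mm → 0.00964 m; screw speed N = 93.5 rpm = 1.55833 rev/s
γ̇ = π D N / h = (π)(0.0426)(1.55833) / 0.00964 = 21.6343 s⁻¹
ΔT = η·γ̇²·t_res/(ρ·cp) = [331 × 21.6343² × 131.974] / [1097 × 1849] = 10.0799 K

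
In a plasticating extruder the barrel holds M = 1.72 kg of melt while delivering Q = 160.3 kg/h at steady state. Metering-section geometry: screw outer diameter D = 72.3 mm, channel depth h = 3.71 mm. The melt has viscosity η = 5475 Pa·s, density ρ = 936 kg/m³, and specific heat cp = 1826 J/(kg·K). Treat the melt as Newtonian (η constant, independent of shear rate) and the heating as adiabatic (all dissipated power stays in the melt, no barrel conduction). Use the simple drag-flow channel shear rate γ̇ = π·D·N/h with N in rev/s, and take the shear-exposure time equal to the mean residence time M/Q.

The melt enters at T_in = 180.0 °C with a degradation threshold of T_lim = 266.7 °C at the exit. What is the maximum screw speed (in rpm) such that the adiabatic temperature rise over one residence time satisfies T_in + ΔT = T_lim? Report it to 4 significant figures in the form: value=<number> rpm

Throughput in SI: Q_s = 160.3 kg/h ÷ 3600 s/h = 0.0445278 kg/s
Mean residence time: t_res = M/Q_s = 1.72 kg / 0.0445278 kg/s = 38.6276 s
Convert to metres: D = 0.0723 m, h = 0.00371 m
Allowable rise: ΔT_a = T_lim − T_in = 266.7 − 180.0 = 86.7 K
γ̇_max² = ΔT_a·ρ·cp/(η·t_res) = 86.7·936·1826/(5475·38.6276) = 700.671 s⁻²
Take the square root: γ̇_max = √(700.671) = 26.4702 s⁻¹
N_max = γ̇_max·h / (π·D) = 26.4702 · 0.00371 / (π · 0.0723) = 0.432357 rev/s = 25.9414 rpm

value=25.94 rpm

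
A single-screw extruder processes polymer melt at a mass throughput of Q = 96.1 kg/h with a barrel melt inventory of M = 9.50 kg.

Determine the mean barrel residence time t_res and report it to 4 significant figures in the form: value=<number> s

value=355.9 s

Convert throughput: Q = 96.1 kg/h = 96.1/3600 = 0.0266944 kg/s
t_res = M / Q_s = 9.50 ÷ 0.0266944 = 355.879 s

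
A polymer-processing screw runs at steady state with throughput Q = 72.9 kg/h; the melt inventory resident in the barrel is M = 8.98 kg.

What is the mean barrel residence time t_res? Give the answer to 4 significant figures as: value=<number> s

Throughput in SI: Q_s = 72.9 kg/h ÷ 3600 s/h = 0.02025 kg/s
t_res = M / Q_s = 8.98 ÷ 0.02025 = 443.457 s

value=443.5 s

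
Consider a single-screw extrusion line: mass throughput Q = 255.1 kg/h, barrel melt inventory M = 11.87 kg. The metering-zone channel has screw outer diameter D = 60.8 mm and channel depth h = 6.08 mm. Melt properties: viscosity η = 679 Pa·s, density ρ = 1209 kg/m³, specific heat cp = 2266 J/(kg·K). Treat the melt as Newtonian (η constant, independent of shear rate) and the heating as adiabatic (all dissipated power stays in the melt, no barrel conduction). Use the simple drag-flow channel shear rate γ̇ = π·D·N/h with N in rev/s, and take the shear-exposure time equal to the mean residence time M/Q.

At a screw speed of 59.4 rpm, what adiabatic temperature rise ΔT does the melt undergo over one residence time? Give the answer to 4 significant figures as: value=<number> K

value=40.16 K

Q_s = Q / 3600 = 255.1 / 3600 = 0.0708611 kg/s
t_res = M / Q_s = 11.87 / 0.0708611 = 167.511 s
Convert to SI: D = 0.0608 m, h = 0.00608 m, N = 59.4/60 = 0.99 rev/s
γ̇ = π·D·N / h = π · 0.0608 · 0.99 / 0.00608 = 31.1018 s⁻¹
ΔT = η·γ̇²·t_res / (ρ·cp) = 679 · (31.1018)² · 167.511 / (1209 · 2266) = 40.1603 K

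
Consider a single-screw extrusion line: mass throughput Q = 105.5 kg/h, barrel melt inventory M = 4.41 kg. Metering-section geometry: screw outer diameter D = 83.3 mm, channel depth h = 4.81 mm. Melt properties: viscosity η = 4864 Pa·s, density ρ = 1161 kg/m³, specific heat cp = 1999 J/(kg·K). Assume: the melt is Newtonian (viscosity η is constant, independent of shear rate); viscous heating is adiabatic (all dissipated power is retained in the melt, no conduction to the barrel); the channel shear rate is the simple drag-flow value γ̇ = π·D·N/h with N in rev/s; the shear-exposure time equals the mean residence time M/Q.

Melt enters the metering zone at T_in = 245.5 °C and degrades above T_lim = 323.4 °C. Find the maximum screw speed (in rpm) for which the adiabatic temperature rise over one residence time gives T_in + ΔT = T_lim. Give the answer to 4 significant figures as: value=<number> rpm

value=17.33 rpm

Throughput in SI: Q_s = 105.5 kg/h ÷ 3600 s/h = 0.0293056 kg/s
Mean residence time: t_res = M/Q_s = 4.41 kg / 0.0293056 kg/s = 150.483 s
Geometry in SI: D = 83.3 mm → 0.0833 m, h = 4.81 mm → 0.00481 m
ΔT_a = T_lim − T_in = 323.4 − 245.5 = 77.9 K
γ̇_max² = ΔT_a·ρ·cp/(η·t_res) = 77.9·1161·1999/(4864·150.483) = 247.002 s⁻²
γ̇_max = √247.002 = 15.7163 s⁻¹
N_max = γ̇_max·h / (π·D) = 15.7163 · 0.00481 / (π · 0.0833) = 0.288869 rev/s = 17.3321 rpm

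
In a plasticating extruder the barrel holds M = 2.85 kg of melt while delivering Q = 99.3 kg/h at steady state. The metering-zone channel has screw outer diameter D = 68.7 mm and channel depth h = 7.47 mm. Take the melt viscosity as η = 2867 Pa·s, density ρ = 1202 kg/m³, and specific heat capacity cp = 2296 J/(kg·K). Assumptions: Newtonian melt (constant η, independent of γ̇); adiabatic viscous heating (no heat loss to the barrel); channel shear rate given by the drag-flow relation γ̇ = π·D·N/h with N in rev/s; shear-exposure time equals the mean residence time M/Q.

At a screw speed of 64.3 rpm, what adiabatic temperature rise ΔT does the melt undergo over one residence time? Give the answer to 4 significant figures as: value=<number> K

value=102.9 K

Convert throughput: Q = 99.3 kg/h = 99.3/3600 = 0.0275833 kg/s
Mean residence time: t_res = M/Q_s = 2.85 kg / 0.0275833 kg/s = 103.323 s
Geometry in metres: D = 68.7 mm → 0.0687 m, h = 7.47 mm → 0.00747 m; screw speed N = 64.3 rpm = 1.07167 rev/s
γ̇ = π·D·N / h = π · 0.0687 · 1.07167 / 0.00747 = 30.9632 s⁻¹
Adiabatic rise: ΔT = η γ̇² t_res / (ρ cp) = 2867·(30.9632)²·103.323 / (1202·2296) = 102.906 K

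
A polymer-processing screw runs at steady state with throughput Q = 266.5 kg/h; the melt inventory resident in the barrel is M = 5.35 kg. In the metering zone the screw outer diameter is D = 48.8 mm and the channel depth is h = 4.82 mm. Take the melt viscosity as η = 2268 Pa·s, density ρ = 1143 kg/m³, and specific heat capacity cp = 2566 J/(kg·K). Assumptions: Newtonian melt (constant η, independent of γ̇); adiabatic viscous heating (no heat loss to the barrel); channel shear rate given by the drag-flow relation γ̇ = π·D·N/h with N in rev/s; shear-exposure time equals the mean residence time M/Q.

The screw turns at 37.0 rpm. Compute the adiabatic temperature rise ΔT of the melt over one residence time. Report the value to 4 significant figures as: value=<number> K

value=21.50 K

Throughput in SI: Q_s = 266.5 kg/h ÷ 3600 s/h = 0.0740278 kg/s
t_res = M / Q_s = 5.35 ÷ 0.0740278 = 72.2702 s
D = 48.8 mm = 0.0488 m;  h = 4.82 mm = 0.00482 m;  N = 37.0 rpm / 60 = 0.616667 rev/s
γ̇ = π D N / h = (π)(0.0488)(0.616667) / 0.00482 = 19.6143 s⁻¹
Adiabatic rise: ΔT = η γ̇² t_res / (ρ cp) = 2268·(19.6143)²·72.2702 / (1143·2566) = 21.5003 K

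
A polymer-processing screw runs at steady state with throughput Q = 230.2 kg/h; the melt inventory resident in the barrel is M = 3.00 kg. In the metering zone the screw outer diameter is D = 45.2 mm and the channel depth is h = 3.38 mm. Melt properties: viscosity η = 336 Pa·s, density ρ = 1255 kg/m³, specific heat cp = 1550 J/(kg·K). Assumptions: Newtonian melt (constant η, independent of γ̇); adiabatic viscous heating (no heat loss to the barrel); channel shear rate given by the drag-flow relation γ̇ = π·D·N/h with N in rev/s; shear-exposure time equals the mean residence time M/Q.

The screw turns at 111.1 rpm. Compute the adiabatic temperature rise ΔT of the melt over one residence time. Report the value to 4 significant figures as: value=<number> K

value=49.04 K

Q_s = Q / 3600 = 230.2 / 3600 = 0.0639444 kg/s
t_res = M / Q_s = 3.00 / 0.0639444 = 46.9157 s
D = 45.2 mm = 0.0452 m;  h = 3.38 mm = 0.00338 m;  N = 111.1 rpm / 60 = 1.85167 rev/s
Shear rate: γ̇ = πDN/h = π·0.0452·1.85167/0.00338 = 77.7919 s⁻¹
ΔT = η·γ̇²·t_res / (ρ·cp) = 336 · (77.7919)² · 46.9157 / (1255 · 1550) = 49.0401 K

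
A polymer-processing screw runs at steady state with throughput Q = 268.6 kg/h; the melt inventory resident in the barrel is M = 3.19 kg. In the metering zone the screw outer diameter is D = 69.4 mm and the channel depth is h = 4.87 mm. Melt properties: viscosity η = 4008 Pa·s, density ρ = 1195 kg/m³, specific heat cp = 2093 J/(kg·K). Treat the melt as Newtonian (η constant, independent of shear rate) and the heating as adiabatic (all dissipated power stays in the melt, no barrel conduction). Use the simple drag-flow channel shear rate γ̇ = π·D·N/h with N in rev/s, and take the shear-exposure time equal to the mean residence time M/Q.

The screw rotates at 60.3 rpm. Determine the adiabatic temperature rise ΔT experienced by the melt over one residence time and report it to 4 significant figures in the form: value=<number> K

Throughput in SI: Q_s = 268.6 kg/h ÷ 3600 s/h = 0.0746111 kg/s
t_res = M / Q_s = 3.19 ÷ 0.0746111 = 42.755 s
D = 69.4 mm = 0.0694 m;  h = 4.87 mm = 0.00487 m;  N = 60.3 rpm / 60 = 1.005 rev/s
Shear rate: γ̇ = πDN/h = π·0.0694·1.005/0.00487 = 44.9932 s⁻¹
Adiabatic rise: ΔT = η γ̇² t_res / (ρ cp) = 4008·(44.9932)²·42.755 / (1195·2093) = 138.698 K

value=138.7 K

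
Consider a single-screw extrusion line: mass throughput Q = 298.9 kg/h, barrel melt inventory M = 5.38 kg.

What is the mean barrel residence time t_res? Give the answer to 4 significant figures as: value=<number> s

value=64.80 s

Throughput in SI: Q_s = 298.9 kg/h ÷ 3600 s/h = 0.0830278 kg/s
t_res = M / Q_s = 5.38 / 0.0830278 = 64.7976 s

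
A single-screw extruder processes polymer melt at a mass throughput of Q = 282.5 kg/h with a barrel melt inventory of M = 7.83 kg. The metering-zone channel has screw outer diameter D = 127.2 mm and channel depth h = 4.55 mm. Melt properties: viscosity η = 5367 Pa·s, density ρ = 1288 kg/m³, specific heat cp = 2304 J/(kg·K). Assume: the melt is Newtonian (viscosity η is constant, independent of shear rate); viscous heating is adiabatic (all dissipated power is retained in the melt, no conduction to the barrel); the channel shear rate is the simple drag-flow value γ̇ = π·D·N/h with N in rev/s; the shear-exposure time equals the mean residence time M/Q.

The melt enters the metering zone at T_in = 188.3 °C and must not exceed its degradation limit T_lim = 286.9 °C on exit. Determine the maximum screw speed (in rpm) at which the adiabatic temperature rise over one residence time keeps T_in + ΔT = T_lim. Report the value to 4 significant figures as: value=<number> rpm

value=15.97 rpm

Convert throughput: Q = 282.5 kg/h = 282.5/3600 = 0.0784722 kg/s
t_res = M / Q_s = 7.83 / 0.0784722 = 99.7805 s
Geometry in SI: D = 127.2 mm → 0.1272 m, h = 4.55 mm → 0.00455 m
ΔT_a = T_lim − T_in = 286.9 °C − 188.3 °C = 98.6 K
γ̇_max² = ΔT_a·ρ·cp/(η·t_res) = 98.6·1288·2304/(5367·99.7805) = 546.384 s⁻²
γ̇_max = sqrt(546.384) = 23.3749 s⁻¹
N_max = γ̇_max·h / (π·D) = 23.3749 · 0.00455 / (π · 0.1272) = 0.266148 rev/s = 15.9689 rpm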